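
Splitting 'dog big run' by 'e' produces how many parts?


Splitting by 'e' breaks the string at each occurrence of the separator.
Text: 'dog big run'
Parts after split:
  Part 1: 'dog big run'
Total parts: 1

1


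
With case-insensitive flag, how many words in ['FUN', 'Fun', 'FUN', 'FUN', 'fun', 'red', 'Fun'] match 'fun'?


Case-insensitive matching: compare each word's lowercase form to 'fun'.
  'FUN' -> lower='fun' -> MATCH
  'Fun' -> lower='fun' -> MATCH
  'FUN' -> lower='fun' -> MATCH
  'FUN' -> lower='fun' -> MATCH
  'fun' -> lower='fun' -> MATCH
  'red' -> lower='red' -> no
  'Fun' -> lower='fun' -> MATCH
Matches: ['FUN', 'Fun', 'FUN', 'FUN', 'fun', 'Fun']
Count: 6

6


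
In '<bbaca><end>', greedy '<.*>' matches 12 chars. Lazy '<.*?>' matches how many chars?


Greedy '<.*>' tries to match as MUCH as possible.
Lazy '<.*?>' tries to match as LITTLE as possible.

String: '<bbaca><end>'
Greedy '<.*>' starts at first '<' and extends to the LAST '>': '<bbaca><end>' (12 chars)
Lazy '<.*?>' starts at first '<' and stops at the FIRST '>': '<bbaca>' (7 chars)

7


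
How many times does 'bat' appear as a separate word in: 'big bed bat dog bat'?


Scanning each word for exact match 'bat':
  Word 1: 'big' -> no
  Word 2: 'bed' -> no
  Word 3: 'bat' -> MATCH
  Word 4: 'dog' -> no
  Word 5: 'bat' -> MATCH
Total matches: 2

2


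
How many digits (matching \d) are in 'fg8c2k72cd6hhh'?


\d matches any digit 0-9.
Scanning 'fg8c2k72cd6hhh':
  pos 2: '8' -> DIGIT
  pos 4: '2' -> DIGIT
  pos 6: '7' -> DIGIT
  pos 7: '2' -> DIGIT
  pos 10: '6' -> DIGIT
Digits found: ['8', '2', '7', '2', '6']
Total: 5

5


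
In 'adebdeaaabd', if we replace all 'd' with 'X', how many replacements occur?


re.sub('d', 'X', text) replaces every occurrence of 'd' with 'X'.
Text: 'adebdeaaabd'
Scanning for 'd':
  pos 1: 'd' -> replacement #1
  pos 4: 'd' -> replacement #2
  pos 10: 'd' -> replacement #3
Total replacements: 3

3


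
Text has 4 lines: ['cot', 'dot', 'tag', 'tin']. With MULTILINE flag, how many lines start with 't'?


With MULTILINE flag, ^ matches the start of each line.
Lines: ['cot', 'dot', 'tag', 'tin']
Checking which lines start with 't':
  Line 1: 'cot' -> no
  Line 2: 'dot' -> no
  Line 3: 'tag' -> MATCH
  Line 4: 'tin' -> MATCH
Matching lines: ['tag', 'tin']
Count: 2

2


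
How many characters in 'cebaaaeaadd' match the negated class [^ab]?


Negated class [^ab] matches any char NOT in {a, b}
Scanning 'cebaaaeaadd':
  pos 0: 'c' -> MATCH
  pos 1: 'e' -> MATCH
  pos 2: 'b' -> no (excluded)
  pos 3: 'a' -> no (excluded)
  pos 4: 'a' -> no (excluded)
  pos 5: 'a' -> no (excluded)
  pos 6: 'e' -> MATCH
  pos 7: 'a' -> no (excluded)
  pos 8: 'a' -> no (excluded)
  pos 9: 'd' -> MATCH
  pos 10: 'd' -> MATCH
Total matches: 5

5


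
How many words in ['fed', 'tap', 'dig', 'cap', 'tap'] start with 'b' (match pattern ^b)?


Pattern ^b anchors to start of word. Check which words begin with 'b':
  'fed' -> no
  'tap' -> no
  'dig' -> no
  'cap' -> no
  'tap' -> no
Matching words: []
Count: 0

0


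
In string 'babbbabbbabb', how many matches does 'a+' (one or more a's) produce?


Pattern 'a+' matches one or more consecutive a's.
String: 'babbbabbbabb'
Scanning for runs of a:
  Match 1: 'a' (length 1)
  Match 2: 'a' (length 1)
  Match 3: 'a' (length 1)
Total matches: 3

3


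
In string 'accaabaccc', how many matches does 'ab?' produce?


Pattern 'ab?' matches 'a' optionally followed by 'b'.
String: 'accaabaccc'
Scanning left to right for 'a' then checking next char:
  Match 1: 'a' (a not followed by b)
  Match 2: 'a' (a not followed by b)
  Match 3: 'ab' (a followed by b)
  Match 4: 'a' (a not followed by b)
Total matches: 4

4


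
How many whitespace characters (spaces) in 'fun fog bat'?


\s matches whitespace characters (spaces, tabs, etc.).
Text: 'fun fog bat'
This text has 3 words separated by spaces.
Number of spaces = number of words - 1 = 3 - 1 = 2

2


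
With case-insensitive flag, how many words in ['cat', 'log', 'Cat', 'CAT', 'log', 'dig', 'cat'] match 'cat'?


Case-insensitive matching: compare each word's lowercase form to 'cat'.
  'cat' -> lower='cat' -> MATCH
  'log' -> lower='log' -> no
  'Cat' -> lower='cat' -> MATCH
  'CAT' -> lower='cat' -> MATCH
  'log' -> lower='log' -> no
  'dig' -> lower='dig' -> no
  'cat' -> lower='cat' -> MATCH
Matches: ['cat', 'Cat', 'CAT', 'cat']
Count: 4

4


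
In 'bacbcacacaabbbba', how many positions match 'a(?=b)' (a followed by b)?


Lookahead 'a(?=b)' matches 'a' only when followed by 'b'.
String: 'bacbcacacaabbbba'
Checking each position where char is 'a':
  pos 1: 'a' -> no (next='c')
  pos 5: 'a' -> no (next='c')
  pos 7: 'a' -> no (next='c')
  pos 9: 'a' -> no (next='a')
  pos 10: 'a' -> MATCH (next='b')
Matching positions: [10]
Count: 1

1


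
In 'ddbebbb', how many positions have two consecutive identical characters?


Looking for consecutive identical characters in 'ddbebbb':
  pos 0-1: 'd' vs 'd' -> MATCH ('dd')
  pos 1-2: 'd' vs 'b' -> different
  pos 2-3: 'b' vs 'e' -> different
  pos 3-4: 'e' vs 'b' -> different
  pos 4-5: 'b' vs 'b' -> MATCH ('bb')
  pos 5-6: 'b' vs 'b' -> MATCH ('bb')
Consecutive identical pairs: ['dd', 'bb', 'bb']
Count: 3

3


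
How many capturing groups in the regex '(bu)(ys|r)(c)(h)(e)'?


To count capturing groups, count each '(' that starts a group.
Pattern: '(bu)(ys|r)(c)(h)(e)'
Walking through the pattern:
  Position 0: '(' -> group #1
  Position 4: '(' -> group #2
  Position 10: '(' -> group #3
  Position 13: '(' -> group #4
  Position 16: '(' -> group #5
Total capturing groups: 5

5


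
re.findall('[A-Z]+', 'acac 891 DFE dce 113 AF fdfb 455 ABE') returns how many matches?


Pattern '[A-Z]+' finds one or more uppercase letters.
Text: 'acac 891 DFE dce 113 AF fdfb 455 ABE'
Scanning for matches:
  Match 1: 'DFE'
  Match 2: 'AF'
  Match 3: 'ABE'
Total matches: 3

3


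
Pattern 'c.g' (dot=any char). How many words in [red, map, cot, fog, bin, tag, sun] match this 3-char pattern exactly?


Pattern 'c.g' means: starts with 'c', any single char, ends with 'g'.
Checking each word (must be exactly 3 chars):
  'red' (len=3): no
  'map' (len=3): no
  'cot' (len=3): no
  'fog' (len=3): no
  'bin' (len=3): no
  'tag' (len=3): no
  'sun' (len=3): no
Matching words: []
Total: 0

0


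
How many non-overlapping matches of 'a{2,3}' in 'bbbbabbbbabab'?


Pattern 'a{2,3}' matches between 2 and 3 consecutive a's (greedy).
String: 'bbbbabbbbabab'
Finding runs of a's and applying greedy matching:
  Run at pos 4: 'a' (length 1)
  Run at pos 9: 'a' (length 1)
  Run at pos 11: 'a' (length 1)
Matches: []
Count: 0

0


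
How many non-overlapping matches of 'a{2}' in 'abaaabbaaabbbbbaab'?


Pattern 'a{2}' matches exactly 2 consecutive a's (greedy, non-overlapping).
String: 'abaaabbaaabbbbbaab'
Scanning for runs of a's:
  Run at pos 0: 'a' (length 1) -> 0 match(es)
  Run at pos 2: 'aaa' (length 3) -> 1 match(es)
  Run at pos 7: 'aaa' (length 3) -> 1 match(es)
  Run at pos 15: 'aa' (length 2) -> 1 match(es)
Matches found: ['aa', 'aa', 'aa']
Total: 3

3


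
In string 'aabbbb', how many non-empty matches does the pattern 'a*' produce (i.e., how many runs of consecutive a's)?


Pattern 'a*' matches zero or more a's. We want non-empty runs of consecutive a's.
String: 'aabbbb'
Walking through the string to find runs of a's:
  Run 1: positions 0-1 -> 'aa'
Non-empty runs found: ['aa']
Count: 1

1


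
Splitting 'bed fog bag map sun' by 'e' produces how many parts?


Splitting by 'e' breaks the string at each occurrence of the separator.
Text: 'bed fog bag map sun'
Parts after split:
  Part 1: 'b'
  Part 2: 'd fog bag map sun'
Total parts: 2

2


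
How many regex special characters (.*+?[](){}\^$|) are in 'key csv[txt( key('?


Regex special characters are: . * + ? [ ] ( ) { } \ ^ $ |
Scanning 'key csv[txt( key(':
  pos 7: '[' -> SPECIAL
  pos 11: '(' -> SPECIAL
  pos 16: '(' -> SPECIAL
Special chars found: ['[', '(', '(']
Total: 3

3


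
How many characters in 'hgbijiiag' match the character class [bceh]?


Character class [bceh] matches any of: {b, c, e, h}
Scanning string 'hgbijiiag' character by character:
  pos 0: 'h' -> MATCH
  pos 1: 'g' -> no
  pos 2: 'b' -> MATCH
  pos 3: 'i' -> no
  pos 4: 'j' -> no
  pos 5: 'i' -> no
  pos 6: 'i' -> no
  pos 7: 'a' -> no
  pos 8: 'g' -> no
Total matches: 2

2


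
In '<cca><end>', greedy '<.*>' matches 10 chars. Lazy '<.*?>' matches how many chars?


Greedy '<.*>' tries to match as MUCH as possible.
Lazy '<.*?>' tries to match as LITTLE as possible.

String: '<cca><end>'
Greedy '<.*>' starts at first '<' and extends to the LAST '>': '<cca><end>' (10 chars)
Lazy '<.*?>' starts at first '<' and stops at the FIRST '>': '<cca>' (5 chars)

5


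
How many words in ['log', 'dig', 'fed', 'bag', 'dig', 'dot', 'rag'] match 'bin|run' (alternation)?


Alternation 'bin|run' matches either 'bin' or 'run'.
Checking each word:
  'log' -> no
  'dig' -> no
  'fed' -> no
  'bag' -> no
  'dig' -> no
  'dot' -> no
  'rag' -> no
Matches: []
Count: 0

0


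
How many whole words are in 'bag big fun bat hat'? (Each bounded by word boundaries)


Word boundaries (\b) mark the start/end of each word.
Text: 'bag big fun bat hat'
Splitting by whitespace:
  Word 1: 'bag'
  Word 2: 'big'
  Word 3: 'fun'
  Word 4: 'bat'
  Word 5: 'hat'
Total whole words: 5

5


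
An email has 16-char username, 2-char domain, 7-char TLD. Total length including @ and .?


An email address has format: username@domain.tld
Username length: 16
'@' character: 1
Domain length: 2
'.' character: 1
TLD length: 7
Total = 16 + 1 + 2 + 1 + 7 = 27

27


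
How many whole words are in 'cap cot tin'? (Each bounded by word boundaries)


Word boundaries (\b) mark the start/end of each word.
Text: 'cap cot tin'
Splitting by whitespace:
  Word 1: 'cap'
  Word 2: 'cot'
  Word 3: 'tin'
Total whole words: 3

3


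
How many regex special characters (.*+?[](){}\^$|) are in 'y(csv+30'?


Regex special characters are: . * + ? [ ] ( ) { } \ ^ $ |
Scanning 'y(csv+30':
  pos 1: '(' -> SPECIAL
  pos 5: '+' -> SPECIAL
Special chars found: ['(', '+']
Total: 2

2


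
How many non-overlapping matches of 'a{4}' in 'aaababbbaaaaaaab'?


Pattern 'a{4}' matches exactly 4 consecutive a's (greedy, non-overlapping).
String: 'aaababbbaaaaaaab'
Scanning for runs of a's:
  Run at pos 0: 'aaa' (length 3) -> 0 match(es)
  Run at pos 4: 'a' (length 1) -> 0 match(es)
  Run at pos 8: 'aaaaaaa' (length 7) -> 1 match(es)
Matches found: ['aaaa']
Total: 1

1


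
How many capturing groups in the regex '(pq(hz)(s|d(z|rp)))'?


To count capturing groups, count each '(' that starts a group.
Pattern: '(pq(hz)(s|d(z|rp)))'
Walking through the pattern:
  Position 0: '(' -> group #1
  Position 3: '(' -> group #2
  Position 7: '(' -> group #3
  Position 11: '(' -> group #4
Total capturing groups: 4

4


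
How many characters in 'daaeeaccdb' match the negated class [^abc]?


Negated class [^abc] matches any char NOT in {a, b, c}
Scanning 'daaeeaccdb':
  pos 0: 'd' -> MATCH
  pos 1: 'a' -> no (excluded)
  pos 2: 'a' -> no (excluded)
  pos 3: 'e' -> MATCH
  pos 4: 'e' -> MATCH
  pos 5: 'a' -> no (excluded)
  pos 6: 'c' -> no (excluded)
  pos 7: 'c' -> no (excluded)
  pos 8: 'd' -> MATCH
  pos 9: 'b' -> no (excluded)
Total matches: 4

4


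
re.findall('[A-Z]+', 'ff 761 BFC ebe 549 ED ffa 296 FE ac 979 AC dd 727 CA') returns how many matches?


Pattern '[A-Z]+' finds one or more uppercase letters.
Text: 'ff 761 BFC ebe 549 ED ffa 296 FE ac 979 AC dd 727 CA'
Scanning for matches:
  Match 1: 'BFC'
  Match 2: 'ED'
  Match 3: 'FE'
  Match 4: 'AC'
  Match 5: 'CA'
Total matches: 5

5


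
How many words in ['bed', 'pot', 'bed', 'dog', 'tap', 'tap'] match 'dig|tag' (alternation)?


Alternation 'dig|tag' matches either 'dig' or 'tag'.
Checking each word:
  'bed' -> no
  'pot' -> no
  'bed' -> no
  'dog' -> no
  'tap' -> no
  'tap' -> no
Matches: []
Count: 0

0


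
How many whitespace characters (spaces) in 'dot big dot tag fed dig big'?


\s matches whitespace characters (spaces, tabs, etc.).
Text: 'dot big dot tag fed dig big'
This text has 7 words separated by spaces.
Number of spaces = number of words - 1 = 7 - 1 = 6

6


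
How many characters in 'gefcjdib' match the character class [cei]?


Character class [cei] matches any of: {c, e, i}
Scanning string 'gefcjdib' character by character:
  pos 0: 'g' -> no
  pos 1: 'e' -> MATCH
  pos 2: 'f' -> no
  pos 3: 'c' -> MATCH
  pos 4: 'j' -> no
  pos 5: 'd' -> no
  pos 6: 'i' -> MATCH
  pos 7: 'b' -> no
Total matches: 3

3


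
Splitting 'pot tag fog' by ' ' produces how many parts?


Splitting by ' ' breaks the string at each occurrence of the separator.
Text: 'pot tag fog'
Parts after split:
  Part 1: 'pot'
  Part 2: 'tag'
  Part 3: 'fog'
Total parts: 3

3


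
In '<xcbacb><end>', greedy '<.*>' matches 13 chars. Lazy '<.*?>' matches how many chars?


Greedy '<.*>' tries to match as MUCH as possible.
Lazy '<.*?>' tries to match as LITTLE as possible.

String: '<xcbacb><end>'
Greedy '<.*>' starts at first '<' and extends to the LAST '>': '<xcbacb><end>' (13 chars)
Lazy '<.*?>' starts at first '<' and stops at the FIRST '>': '<xcbacb>' (8 chars)

8


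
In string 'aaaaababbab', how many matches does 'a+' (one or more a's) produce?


Pattern 'a+' matches one or more consecutive a's.
String: 'aaaaababbab'
Scanning for runs of a:
  Match 1: 'aaaaa' (length 5)
  Match 2: 'a' (length 1)
  Match 3: 'a' (length 1)
Total matches: 3

3


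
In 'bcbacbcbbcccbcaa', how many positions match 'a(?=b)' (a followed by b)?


Lookahead 'a(?=b)' matches 'a' only when followed by 'b'.
String: 'bcbacbcbbcccbcaa'
Checking each position where char is 'a':
  pos 3: 'a' -> no (next='c')
  pos 14: 'a' -> no (next='a')
Matching positions: []
Count: 0

0


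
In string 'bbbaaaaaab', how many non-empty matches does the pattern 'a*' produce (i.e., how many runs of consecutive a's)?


Pattern 'a*' matches zero or more a's. We want non-empty runs of consecutive a's.
String: 'bbbaaaaaab'
Walking through the string to find runs of a's:
  Run 1: positions 3-8 -> 'aaaaaa'
Non-empty runs found: ['aaaaaa']
Count: 1

1


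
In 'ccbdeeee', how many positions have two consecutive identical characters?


Looking for consecutive identical characters in 'ccbdeeee':
  pos 0-1: 'c' vs 'c' -> MATCH ('cc')
  pos 1-2: 'c' vs 'b' -> different
  pos 2-3: 'b' vs 'd' -> different
  pos 3-4: 'd' vs 'e' -> different
  pos 4-5: 'e' vs 'e' -> MATCH ('ee')
  pos 5-6: 'e' vs 'e' -> MATCH ('ee')
  pos 6-7: 'e' vs 'e' -> MATCH ('ee')
Consecutive identical pairs: ['cc', 'ee', 'ee', 'ee']
Count: 4

4


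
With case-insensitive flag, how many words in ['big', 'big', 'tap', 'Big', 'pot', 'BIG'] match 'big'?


Case-insensitive matching: compare each word's lowercase form to 'big'.
  'big' -> lower='big' -> MATCH
  'big' -> lower='big' -> MATCH
  'tap' -> lower='tap' -> no
  'Big' -> lower='big' -> MATCH
  'pot' -> lower='pot' -> no
  'BIG' -> lower='big' -> MATCH
Matches: ['big', 'big', 'Big', 'BIG']
Count: 4

4


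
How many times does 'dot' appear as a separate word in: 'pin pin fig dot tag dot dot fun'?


Scanning each word for exact match 'dot':
  Word 1: 'pin' -> no
  Word 2: 'pin' -> no
  Word 3: 'fig' -> no
  Word 4: 'dot' -> MATCH
  Word 5: 'tag' -> no
  Word 6: 'dot' -> MATCH
  Word 7: 'dot' -> MATCH
  Word 8: 'fun' -> no
Total matches: 3

3


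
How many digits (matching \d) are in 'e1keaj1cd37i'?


\d matches any digit 0-9.
Scanning 'e1keaj1cd37i':
  pos 1: '1' -> DIGIT
  pos 6: '1' -> DIGIT
  pos 9: '3' -> DIGIT
  pos 10: '7' -> DIGIT
Digits found: ['1', '1', '3', '7']
Total: 4

4


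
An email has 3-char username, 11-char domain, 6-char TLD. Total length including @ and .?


An email address has format: username@domain.tld
Username length: 3
'@' character: 1
Domain length: 11
'.' character: 1
TLD length: 6
Total = 3 + 1 + 11 + 1 + 6 = 22

22


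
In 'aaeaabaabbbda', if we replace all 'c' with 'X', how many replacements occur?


re.sub('c', 'X', text) replaces every occurrence of 'c' with 'X'.
Text: 'aaeaabaabbbda'
Scanning for 'c':
Total replacements: 0

0


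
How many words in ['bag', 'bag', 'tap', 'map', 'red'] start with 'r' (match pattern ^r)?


Pattern ^r anchors to start of word. Check which words begin with 'r':
  'bag' -> no
  'bag' -> no
  'tap' -> no
  'map' -> no
  'red' -> MATCH (starts with 'r')
Matching words: ['red']
Count: 1

1


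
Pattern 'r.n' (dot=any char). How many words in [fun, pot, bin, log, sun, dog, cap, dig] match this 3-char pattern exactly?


Pattern 'r.n' means: starts with 'r', any single char, ends with 'n'.
Checking each word (must be exactly 3 chars):
  'fun' (len=3): no
  'pot' (len=3): no
  'bin' (len=3): no
  'log' (len=3): no
  'sun' (len=3): no
  'dog' (len=3): no
  'cap' (len=3): no
  'dig' (len=3): no
Matching words: []
Total: 0

0


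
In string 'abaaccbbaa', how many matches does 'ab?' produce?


Pattern 'ab?' matches 'a' optionally followed by 'b'.
String: 'abaaccbbaa'
Scanning left to right for 'a' then checking next char:
  Match 1: 'ab' (a followed by b)
  Match 2: 'a' (a not followed by b)
  Match 3: 'a' (a not followed by b)
  Match 4: 'a' (a not followed by b)
  Match 5: 'a' (a not followed by b)
Total matches: 5

5


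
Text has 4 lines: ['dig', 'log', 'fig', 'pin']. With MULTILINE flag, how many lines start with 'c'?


With MULTILINE flag, ^ matches the start of each line.
Lines: ['dig', 'log', 'fig', 'pin']
Checking which lines start with 'c':
  Line 1: 'dig' -> no
  Line 2: 'log' -> no
  Line 3: 'fig' -> no
  Line 4: 'pin' -> no
Matching lines: []
Count: 0

0


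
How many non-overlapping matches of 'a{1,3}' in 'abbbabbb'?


Pattern 'a{1,3}' matches between 1 and 3 consecutive a's (greedy).
String: 'abbbabbb'
Finding runs of a's and applying greedy matching:
  Run at pos 0: 'a' (length 1)
  Run at pos 4: 'a' (length 1)
Matches: ['a', 'a']
Count: 2

2


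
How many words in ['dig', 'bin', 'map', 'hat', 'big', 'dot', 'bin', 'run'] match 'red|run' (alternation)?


Alternation 'red|run' matches either 'red' or 'run'.
Checking each word:
  'dig' -> no
  'bin' -> no
  'map' -> no
  'hat' -> no
  'big' -> no
  'dot' -> no
  'bin' -> no
  'run' -> MATCH
Matches: ['run']
Count: 1

1


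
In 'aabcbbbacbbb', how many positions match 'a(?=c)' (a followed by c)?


Lookahead 'a(?=c)' matches 'a' only when followed by 'c'.
String: 'aabcbbbacbbb'
Checking each position where char is 'a':
  pos 0: 'a' -> no (next='a')
  pos 1: 'a' -> no (next='b')
  pos 7: 'a' -> MATCH (next='c')
Matching positions: [7]
Count: 1

1


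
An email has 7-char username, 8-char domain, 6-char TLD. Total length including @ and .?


An email address has format: username@domain.tld
Username length: 7
'@' character: 1
Domain length: 8
'.' character: 1
TLD length: 6
Total = 7 + 1 + 8 + 1 + 6 = 23

23


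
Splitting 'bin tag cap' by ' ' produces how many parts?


Splitting by ' ' breaks the string at each occurrence of the separator.
Text: 'bin tag cap'
Parts after split:
  Part 1: 'bin'
  Part 2: 'tag'
  Part 3: 'cap'
Total parts: 3

3


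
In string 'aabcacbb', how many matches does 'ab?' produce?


Pattern 'ab?' matches 'a' optionally followed by 'b'.
String: 'aabcacbb'
Scanning left to right for 'a' then checking next char:
  Match 1: 'a' (a not followed by b)
  Match 2: 'ab' (a followed by b)
  Match 3: 'a' (a not followed by b)
Total matches: 3

3


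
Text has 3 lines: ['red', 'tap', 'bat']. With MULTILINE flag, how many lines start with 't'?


With MULTILINE flag, ^ matches the start of each line.
Lines: ['red', 'tap', 'bat']
Checking which lines start with 't':
  Line 1: 'red' -> no
  Line 2: 'tap' -> MATCH
  Line 3: 'bat' -> no
Matching lines: ['tap']
Count: 1

1


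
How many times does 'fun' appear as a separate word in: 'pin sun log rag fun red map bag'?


Scanning each word for exact match 'fun':
  Word 1: 'pin' -> no
  Word 2: 'sun' -> no
  Word 3: 'log' -> no
  Word 4: 'rag' -> no
  Word 5: 'fun' -> MATCH
  Word 6: 'red' -> no
  Word 7: 'map' -> no
  Word 8: 'bag' -> no
Total matches: 1

1


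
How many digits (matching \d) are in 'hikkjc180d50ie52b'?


\d matches any digit 0-9.
Scanning 'hikkjc180d50ie52b':
  pos 6: '1' -> DIGIT
  pos 7: '8' -> DIGIT
  pos 8: '0' -> DIGIT
  pos 10: '5' -> DIGIT
  pos 11: '0' -> DIGIT
  pos 14: '5' -> DIGIT
  pos 15: '2' -> DIGIT
Digits found: ['1', '8', '0', '5', '0', '5', '2']
Total: 7

7


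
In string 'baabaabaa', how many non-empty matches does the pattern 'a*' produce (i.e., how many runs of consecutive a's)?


Pattern 'a*' matches zero or more a's. We want non-empty runs of consecutive a's.
String: 'baabaabaa'
Walking through the string to find runs of a's:
  Run 1: positions 1-2 -> 'aa'
  Run 2: positions 4-5 -> 'aa'
  Run 3: positions 7-8 -> 'aa'
Non-empty runs found: ['aa', 'aa', 'aa']
Count: 3

3


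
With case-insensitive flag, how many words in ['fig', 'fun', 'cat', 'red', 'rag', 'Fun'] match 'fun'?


Case-insensitive matching: compare each word's lowercase form to 'fun'.
  'fig' -> lower='fig' -> no
  'fun' -> lower='fun' -> MATCH
  'cat' -> lower='cat' -> no
  'red' -> lower='red' -> no
  'rag' -> lower='rag' -> no
  'Fun' -> lower='fun' -> MATCH
Matches: ['fun', 'Fun']
Count: 2

2


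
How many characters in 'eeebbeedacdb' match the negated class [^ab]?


Negated class [^ab] matches any char NOT in {a, b}
Scanning 'eeebbeedacdb':
  pos 0: 'e' -> MATCH
  pos 1: 'e' -> MATCH
  pos 2: 'e' -> MATCH
  pos 3: 'b' -> no (excluded)
  pos 4: 'b' -> no (excluded)
  pos 5: 'e' -> MATCH
  pos 6: 'e' -> MATCH
  pos 7: 'd' -> MATCH
  pos 8: 'a' -> no (excluded)
  pos 9: 'c' -> MATCH
  pos 10: 'd' -> MATCH
  pos 11: 'b' -> no (excluded)
Total matches: 8

8


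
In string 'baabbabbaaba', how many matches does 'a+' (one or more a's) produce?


Pattern 'a+' matches one or more consecutive a's.
String: 'baabbabbaaba'
Scanning for runs of a:
  Match 1: 'aa' (length 2)
  Match 2: 'a' (length 1)
  Match 3: 'aa' (length 2)
  Match 4: 'a' (length 1)
Total matches: 4

4


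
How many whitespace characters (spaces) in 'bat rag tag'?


\s matches whitespace characters (spaces, tabs, etc.).
Text: 'bat rag tag'
This text has 3 words separated by spaces.
Number of spaces = number of words - 1 = 3 - 1 = 2

2


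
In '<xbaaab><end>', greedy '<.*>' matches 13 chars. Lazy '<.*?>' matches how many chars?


Greedy '<.*>' tries to match as MUCH as possible.
Lazy '<.*?>' tries to match as LITTLE as possible.

String: '<xbaaab><end>'
Greedy '<.*>' starts at first '<' and extends to the LAST '>': '<xbaaab><end>' (13 chars)
Lazy '<.*?>' starts at first '<' and stops at the FIRST '>': '<xbaaab>' (8 chars)

8


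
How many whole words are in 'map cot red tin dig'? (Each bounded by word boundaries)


Word boundaries (\b) mark the start/end of each word.
Text: 'map cot red tin dig'
Splitting by whitespace:
  Word 1: 'map'
  Word 2: 'cot'
  Word 3: 'red'
  Word 4: 'tin'
  Word 5: 'dig'
Total whole words: 5

5


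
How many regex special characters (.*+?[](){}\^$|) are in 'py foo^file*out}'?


Regex special characters are: . * + ? [ ] ( ) { } \ ^ $ |
Scanning 'py foo^file*out}':
  pos 6: '^' -> SPECIAL
  pos 11: '*' -> SPECIAL
  pos 15: '}' -> SPECIAL
Special chars found: ['^', '*', '}']
Total: 3

3


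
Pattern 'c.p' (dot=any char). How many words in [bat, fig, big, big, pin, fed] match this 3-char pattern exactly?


Pattern 'c.p' means: starts with 'c', any single char, ends with 'p'.
Checking each word (must be exactly 3 chars):
  'bat' (len=3): no
  'fig' (len=3): no
  'big' (len=3): no
  'big' (len=3): no
  'pin' (len=3): no
  'fed' (len=3): no
Matching words: []
Total: 0

0


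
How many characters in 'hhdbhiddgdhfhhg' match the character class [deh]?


Character class [deh] matches any of: {d, e, h}
Scanning string 'hhdbhiddgdhfhhg' character by character:
  pos 0: 'h' -> MATCH
  pos 1: 'h' -> MATCH
  pos 2: 'd' -> MATCH
  pos 3: 'b' -> no
  pos 4: 'h' -> MATCH
  pos 5: 'i' -> no
  pos 6: 'd' -> MATCH
  pos 7: 'd' -> MATCH
  pos 8: 'g' -> no
  pos 9: 'd' -> MATCH
  pos 10: 'h' -> MATCH
  pos 11: 'f' -> no
  pos 12: 'h' -> MATCH
  pos 13: 'h' -> MATCH
  pos 14: 'g' -> no
Total matches: 10

10


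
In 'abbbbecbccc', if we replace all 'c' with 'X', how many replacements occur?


re.sub('c', 'X', text) replaces every occurrence of 'c' with 'X'.
Text: 'abbbbecbccc'
Scanning for 'c':
  pos 6: 'c' -> replacement #1
  pos 8: 'c' -> replacement #2
  pos 9: 'c' -> replacement #3
  pos 10: 'c' -> replacement #4
Total replacements: 4

4


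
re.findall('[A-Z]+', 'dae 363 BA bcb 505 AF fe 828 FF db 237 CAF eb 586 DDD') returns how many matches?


Pattern '[A-Z]+' finds one or more uppercase letters.
Text: 'dae 363 BA bcb 505 AF fe 828 FF db 237 CAF eb 586 DDD'
Scanning for matches:
  Match 1: 'BA'
  Match 2: 'AF'
  Match 3: 'FF'
  Match 4: 'CAF'
  Match 5: 'DDD'
Total matches: 5

5


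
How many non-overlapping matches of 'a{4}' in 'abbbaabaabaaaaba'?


Pattern 'a{4}' matches exactly 4 consecutive a's (greedy, non-overlapping).
String: 'abbbaabaabaaaaba'
Scanning for runs of a's:
  Run at pos 0: 'a' (length 1) -> 0 match(es)
  Run at pos 4: 'aa' (length 2) -> 0 match(es)
  Run at pos 7: 'aa' (length 2) -> 0 match(es)
  Run at pos 10: 'aaaa' (length 4) -> 1 match(es)
  Run at pos 15: 'a' (length 1) -> 0 match(es)
Matches found: ['aaaa']
Total: 1

1


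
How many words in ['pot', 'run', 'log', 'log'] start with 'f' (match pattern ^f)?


Pattern ^f anchors to start of word. Check which words begin with 'f':
  'pot' -> no
  'run' -> no
  'log' -> no
  'log' -> no
Matching words: []
Count: 0

0


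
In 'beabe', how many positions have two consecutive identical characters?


Looking for consecutive identical characters in 'beabe':
  pos 0-1: 'b' vs 'e' -> different
  pos 1-2: 'e' vs 'a' -> different
  pos 2-3: 'a' vs 'b' -> different
  pos 3-4: 'b' vs 'e' -> different
Consecutive identical pairs: []
Count: 0

0


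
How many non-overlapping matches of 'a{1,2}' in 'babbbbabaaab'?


Pattern 'a{1,2}' matches between 1 and 2 consecutive a's (greedy).
String: 'babbbbabaaab'
Finding runs of a's and applying greedy matching:
  Run at pos 1: 'a' (length 1)
  Run at pos 6: 'a' (length 1)
  Run at pos 8: 'aaa' (length 3)
Matches: ['a', 'a', 'aa', 'a']
Count: 4

4


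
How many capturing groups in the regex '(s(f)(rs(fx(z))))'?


To count capturing groups, count each '(' that starts a group.
Pattern: '(s(f)(rs(fx(z))))'
Walking through the pattern:
  Position 0: '(' -> group #1
  Position 2: '(' -> group #2
  Position 5: '(' -> group #3
  Position 8: '(' -> group #4
  Position 11: '(' -> group #5
Total capturing groups: 5

5


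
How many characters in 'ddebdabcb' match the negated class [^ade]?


Negated class [^ade] matches any char NOT in {a, d, e}
Scanning 'ddebdabcb':
  pos 0: 'd' -> no (excluded)
  pos 1: 'd' -> no (excluded)
  pos 2: 'e' -> no (excluded)
  pos 3: 'b' -> MATCH
  pos 4: 'd' -> no (excluded)
  pos 5: 'a' -> no (excluded)
  pos 6: 'b' -> MATCH
  pos 7: 'c' -> MATCH
  pos 8: 'b' -> MATCH
Total matches: 4

4


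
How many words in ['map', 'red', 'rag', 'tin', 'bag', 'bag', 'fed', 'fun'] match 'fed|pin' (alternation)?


Alternation 'fed|pin' matches either 'fed' or 'pin'.
Checking each word:
  'map' -> no
  'red' -> no
  'rag' -> no
  'tin' -> no
  'bag' -> no
  'bag' -> no
  'fed' -> MATCH
  'fun' -> no
Matches: ['fed']
Count: 1

1


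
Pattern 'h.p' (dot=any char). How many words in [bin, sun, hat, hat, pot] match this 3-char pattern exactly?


Pattern 'h.p' means: starts with 'h', any single char, ends with 'p'.
Checking each word (must be exactly 3 chars):
  'bin' (len=3): no
  'sun' (len=3): no
  'hat' (len=3): no
  'hat' (len=3): no
  'pot' (len=3): no
Matching words: []
Total: 0

0


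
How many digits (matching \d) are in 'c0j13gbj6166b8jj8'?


\d matches any digit 0-9.
Scanning 'c0j13gbj6166b8jj8':
  pos 1: '0' -> DIGIT
  pos 3: '1' -> DIGIT
  pos 4: '3' -> DIGIT
  pos 8: '6' -> DIGIT
  pos 9: '1' -> DIGIT
  pos 10: '6' -> DIGIT
  pos 11: '6' -> DIGIT
  pos 13: '8' -> DIGIT
  pos 16: '8' -> DIGIT
Digits found: ['0', '1', '3', '6', '1', '6', '6', '8', '8']
Total: 9

9


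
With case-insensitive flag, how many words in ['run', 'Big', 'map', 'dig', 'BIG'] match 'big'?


Case-insensitive matching: compare each word's lowercase form to 'big'.
  'run' -> lower='run' -> no
  'Big' -> lower='big' -> MATCH
  'map' -> lower='map' -> no
  'dig' -> lower='dig' -> no
  'BIG' -> lower='big' -> MATCH
Matches: ['Big', 'BIG']
Count: 2

2


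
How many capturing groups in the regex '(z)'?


To count capturing groups, count each '(' that starts a group.
Pattern: '(z)'
Walking through the pattern:
  Position 0: '(' -> group #1
Total capturing groups: 1

1


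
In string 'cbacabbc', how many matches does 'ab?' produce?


Pattern 'ab?' matches 'a' optionally followed by 'b'.
String: 'cbacabbc'
Scanning left to right for 'a' then checking next char:
  Match 1: 'a' (a not followed by b)
  Match 2: 'ab' (a followed by b)
Total matches: 2

2


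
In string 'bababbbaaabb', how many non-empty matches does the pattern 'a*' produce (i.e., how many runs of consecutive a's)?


Pattern 'a*' matches zero or more a's. We want non-empty runs of consecutive a's.
String: 'bababbbaaabb'
Walking through the string to find runs of a's:
  Run 1: positions 1-1 -> 'a'
  Run 2: positions 3-3 -> 'a'
  Run 3: positions 7-9 -> 'aaa'
Non-empty runs found: ['a', 'a', 'aaa']
Count: 3

3


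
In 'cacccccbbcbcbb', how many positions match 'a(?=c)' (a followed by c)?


Lookahead 'a(?=c)' matches 'a' only when followed by 'c'.
String: 'cacccccbbcbcbb'
Checking each position where char is 'a':
  pos 1: 'a' -> MATCH (next='c')
Matching positions: [1]
Count: 1

1


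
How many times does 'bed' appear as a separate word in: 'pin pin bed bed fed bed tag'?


Scanning each word for exact match 'bed':
  Word 1: 'pin' -> no
  Word 2: 'pin' -> no
  Word 3: 'bed' -> MATCH
  Word 4: 'bed' -> MATCH
  Word 5: 'fed' -> no
  Word 6: 'bed' -> MATCH
  Word 7: 'tag' -> no
Total matches: 3

3


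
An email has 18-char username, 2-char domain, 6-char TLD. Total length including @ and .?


An email address has format: username@domain.tld
Username length: 18
'@' character: 1
Domain length: 2
'.' character: 1
TLD length: 6
Total = 18 + 1 + 2 + 1 + 6 = 28

28


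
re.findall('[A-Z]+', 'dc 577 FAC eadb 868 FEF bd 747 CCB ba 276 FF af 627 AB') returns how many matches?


Pattern '[A-Z]+' finds one or more uppercase letters.
Text: 'dc 577 FAC eadb 868 FEF bd 747 CCB ba 276 FF af 627 AB'
Scanning for matches:
  Match 1: 'FAC'
  Match 2: 'FEF'
  Match 3: 'CCB'
  Match 4: 'FF'
  Match 5: 'AB'
Total matches: 5

5


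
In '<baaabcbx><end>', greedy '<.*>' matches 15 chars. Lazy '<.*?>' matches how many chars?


Greedy '<.*>' tries to match as MUCH as possible.
Lazy '<.*?>' tries to match as LITTLE as possible.

String: '<baaabcbx><end>'
Greedy '<.*>' starts at first '<' and extends to the LAST '>': '<baaabcbx><end>' (15 chars)
Lazy '<.*?>' starts at first '<' and stops at the FIRST '>': '<baaabcbx>' (10 chars)

10


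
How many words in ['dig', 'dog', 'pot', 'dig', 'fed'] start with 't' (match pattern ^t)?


Pattern ^t anchors to start of word. Check which words begin with 't':
  'dig' -> no
  'dog' -> no
  'pot' -> no
  'dig' -> no
  'fed' -> no
Matching words: []
Count: 0

0


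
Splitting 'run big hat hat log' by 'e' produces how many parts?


Splitting by 'e' breaks the string at each occurrence of the separator.
Text: 'run big hat hat log'
Parts after split:
  Part 1: 'run big hat hat log'
Total parts: 1

1


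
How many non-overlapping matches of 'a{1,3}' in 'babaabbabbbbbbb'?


Pattern 'a{1,3}' matches between 1 and 3 consecutive a's (greedy).
String: 'babaabbabbbbbbb'
Finding runs of a's and applying greedy matching:
  Run at pos 1: 'a' (length 1)
  Run at pos 3: 'aa' (length 2)
  Run at pos 7: 'a' (length 1)
Matches: ['a', 'aa', 'a']
Count: 3

3


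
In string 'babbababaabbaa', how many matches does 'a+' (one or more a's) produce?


Pattern 'a+' matches one or more consecutive a's.
String: 'babbababaabbaa'
Scanning for runs of a:
  Match 1: 'a' (length 1)
  Match 2: 'a' (length 1)
  Match 3: 'a' (length 1)
  Match 4: 'aa' (length 2)
  Match 5: 'aa' (length 2)
Total matches: 5

5


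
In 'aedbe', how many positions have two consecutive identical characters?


Looking for consecutive identical characters in 'aedbe':
  pos 0-1: 'a' vs 'e' -> different
  pos 1-2: 'e' vs 'd' -> different
  pos 2-3: 'd' vs 'b' -> different
  pos 3-4: 'b' vs 'e' -> different
Consecutive identical pairs: []
Count: 0

0


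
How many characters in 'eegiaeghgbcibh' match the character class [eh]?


Character class [eh] matches any of: {e, h}
Scanning string 'eegiaeghgbcibh' character by character:
  pos 0: 'e' -> MATCH
  pos 1: 'e' -> MATCH
  pos 2: 'g' -> no
  pos 3: 'i' -> no
  pos 4: 'a' -> no
  pos 5: 'e' -> MATCH
  pos 6: 'g' -> no
  pos 7: 'h' -> MATCH
  pos 8: 'g' -> no
  pos 9: 'b' -> no
  pos 10: 'c' -> no
  pos 11: 'i' -> no
  pos 12: 'b' -> no
  pos 13: 'h' -> MATCH
Total matches: 5

5


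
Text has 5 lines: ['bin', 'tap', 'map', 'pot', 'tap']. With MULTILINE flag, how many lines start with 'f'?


With MULTILINE flag, ^ matches the start of each line.
Lines: ['bin', 'tap', 'map', 'pot', 'tap']
Checking which lines start with 'f':
  Line 1: 'bin' -> no
  Line 2: 'tap' -> no
  Line 3: 'map' -> no
  Line 4: 'pot' -> no
  Line 5: 'tap' -> no
Matching lines: []
Count: 0

0


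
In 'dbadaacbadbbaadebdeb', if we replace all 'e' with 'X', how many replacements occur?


re.sub('e', 'X', text) replaces every occurrence of 'e' with 'X'.
Text: 'dbadaacbadbbaadebdeb'
Scanning for 'e':
  pos 15: 'e' -> replacement #1
  pos 18: 'e' -> replacement #2
Total replacements: 2

2


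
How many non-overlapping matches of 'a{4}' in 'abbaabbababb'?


Pattern 'a{4}' matches exactly 4 consecutive a's (greedy, non-overlapping).
String: 'abbaabbababb'
Scanning for runs of a's:
  Run at pos 0: 'a' (length 1) -> 0 match(es)
  Run at pos 3: 'aa' (length 2) -> 0 match(es)
  Run at pos 7: 'a' (length 1) -> 0 match(es)
  Run at pos 9: 'a' (length 1) -> 0 match(es)
Matches found: []
Total: 0

0


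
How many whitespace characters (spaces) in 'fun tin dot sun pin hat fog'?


\s matches whitespace characters (spaces, tabs, etc.).
Text: 'fun tin dot sun pin hat fog'
This text has 7 words separated by spaces.
Number of spaces = number of words - 1 = 7 - 1 = 6

6


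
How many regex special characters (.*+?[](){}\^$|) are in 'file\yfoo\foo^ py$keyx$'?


Regex special characters are: . * + ? [ ] ( ) { } \ ^ $ |
Scanning 'file\yfoo\foo^ py$keyx$':
  pos 4: '\' -> SPECIAL
  pos 9: '\' -> SPECIAL
  pos 13: '^' -> SPECIAL
  pos 17: '$' -> SPECIAL
  pos 22: '$' -> SPECIAL
Special chars found: ['\\', '\\', '^', '$', '$']
Total: 5

5


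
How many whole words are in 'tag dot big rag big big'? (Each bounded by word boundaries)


Word boundaries (\b) mark the start/end of each word.
Text: 'tag dot big rag big big'
Splitting by whitespace:
  Word 1: 'tag'
  Word 2: 'dot'
  Word 3: 'big'
  Word 4: 'rag'
  Word 5: 'big'
  Word 6: 'big'
Total whole words: 6

6


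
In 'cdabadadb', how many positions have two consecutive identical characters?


Looking for consecutive identical characters in 'cdabadadb':
  pos 0-1: 'c' vs 'd' -> different
  pos 1-2: 'd' vs 'a' -> different
  pos 2-3: 'a' vs 'b' -> different
  pos 3-4: 'b' vs 'a' -> different
  pos 4-5: 'a' vs 'd' -> different
  pos 5-6: 'd' vs 'a' -> different
  pos 6-7: 'a' vs 'd' -> different
  pos 7-8: 'd' vs 'b' -> different
Consecutive identical pairs: []
Count: 0

0


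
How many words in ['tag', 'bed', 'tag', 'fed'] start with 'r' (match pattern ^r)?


Pattern ^r anchors to start of word. Check which words begin with 'r':
  'tag' -> no
  'bed' -> no
  'tag' -> no
  'fed' -> no
Matching words: []
Count: 0

0


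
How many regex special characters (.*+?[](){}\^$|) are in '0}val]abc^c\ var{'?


Regex special characters are: . * + ? [ ] ( ) { } \ ^ $ |
Scanning '0}val]abc^c\ var{':
  pos 1: '}' -> SPECIAL
  pos 5: ']' -> SPECIAL
  pos 9: '^' -> SPECIAL
  pos 11: '\' -> SPECIAL
  pos 16: '{' -> SPECIAL
Special chars found: ['}', ']', '^', '\\', '{']
Total: 5

5


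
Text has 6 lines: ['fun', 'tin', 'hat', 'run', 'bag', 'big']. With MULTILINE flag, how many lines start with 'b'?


With MULTILINE flag, ^ matches the start of each line.
Lines: ['fun', 'tin', 'hat', 'run', 'bag', 'big']
Checking which lines start with 'b':
  Line 1: 'fun' -> no
  Line 2: 'tin' -> no
  Line 3: 'hat' -> no
  Line 4: 'run' -> no
  Line 5: 'bag' -> MATCH
  Line 6: 'big' -> MATCH
Matching lines: ['bag', 'big']
Count: 2

2


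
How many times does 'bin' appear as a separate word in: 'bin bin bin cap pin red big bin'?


Scanning each word for exact match 'bin':
  Word 1: 'bin' -> MATCH
  Word 2: 'bin' -> MATCH
  Word 3: 'bin' -> MATCH
  Word 4: 'cap' -> no
  Word 5: 'pin' -> no
  Word 6: 'red' -> no
  Word 7: 'big' -> no
  Word 8: 'bin' -> MATCH
Total matches: 4

4


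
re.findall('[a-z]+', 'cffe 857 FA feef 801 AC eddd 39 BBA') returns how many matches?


Pattern '[a-z]+' finds one or more lowercase letters.
Text: 'cffe 857 FA feef 801 AC eddd 39 BBA'
Scanning for matches:
  Match 1: 'cffe'
  Match 2: 'feef'
  Match 3: 'eddd'
Total matches: 3

3


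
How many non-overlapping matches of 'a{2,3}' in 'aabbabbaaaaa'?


Pattern 'a{2,3}' matches between 2 and 3 consecutive a's (greedy).
String: 'aabbabbaaaaa'
Finding runs of a's and applying greedy matching:
  Run at pos 0: 'aa' (length 2)
  Run at pos 4: 'a' (length 1)
  Run at pos 7: 'aaaaa' (length 5)
Matches: ['aa', 'aaa', 'aa']
Count: 3

3


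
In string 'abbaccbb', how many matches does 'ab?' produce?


Pattern 'ab?' matches 'a' optionally followed by 'b'.
String: 'abbaccbb'
Scanning left to right for 'a' then checking next char:
  Match 1: 'ab' (a followed by b)
  Match 2: 'a' (a not followed by b)
Total matches: 2

2


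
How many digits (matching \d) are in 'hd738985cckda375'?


\d matches any digit 0-9.
Scanning 'hd738985cckda375':
  pos 2: '7' -> DIGIT
  pos 3: '3' -> DIGIT
  pos 4: '8' -> DIGIT
  pos 5: '9' -> DIGIT
  pos 6: '8' -> DIGIT
  pos 7: '5' -> DIGIT
  pos 13: '3' -> DIGIT
  pos 14: '7' -> DIGIT
  pos 15: '5' -> DIGIT
Digits found: ['7', '3', '8', '9', '8', '5', '3', '7', '5']
Total: 9

9


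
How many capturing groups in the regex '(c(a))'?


To count capturing groups, count each '(' that starts a group.
Pattern: '(c(a))'
Walking through the pattern:
  Position 0: '(' -> group #1
  Position 2: '(' -> group #2
Total capturing groups: 2

2


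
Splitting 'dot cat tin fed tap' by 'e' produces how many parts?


Splitting by 'e' breaks the string at each occurrence of the separator.
Text: 'dot cat tin fed tap'
Parts after split:
  Part 1: 'dot cat tin f'
  Part 2: 'd tap'
Total parts: 2

2


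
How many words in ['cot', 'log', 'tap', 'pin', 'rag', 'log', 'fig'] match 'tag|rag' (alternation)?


Alternation 'tag|rag' matches either 'tag' or 'rag'.
Checking each word:
  'cot' -> no
  'log' -> no
  'tap' -> no
  'pin' -> no
  'rag' -> MATCH
  'log' -> no
  'fig' -> no
Matches: ['rag']
Count: 1

1


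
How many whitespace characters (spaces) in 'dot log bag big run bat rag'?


\s matches whitespace characters (spaces, tabs, etc.).
Text: 'dot log bag big run bat rag'
This text has 7 words separated by spaces.
Number of spaces = number of words - 1 = 7 - 1 = 6

6


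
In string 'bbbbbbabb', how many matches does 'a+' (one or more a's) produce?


Pattern 'a+' matches one or more consecutive a's.
String: 'bbbbbbabb'
Scanning for runs of a:
  Match 1: 'a' (length 1)
Total matches: 1

1
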